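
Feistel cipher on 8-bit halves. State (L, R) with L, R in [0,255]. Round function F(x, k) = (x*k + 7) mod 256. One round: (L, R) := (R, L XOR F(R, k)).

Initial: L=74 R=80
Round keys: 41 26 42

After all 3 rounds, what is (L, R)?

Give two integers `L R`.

Answer: 169 92

Derivation:
Round 1 (k=41): L=80 R=157
Round 2 (k=26): L=157 R=169
Round 3 (k=42): L=169 R=92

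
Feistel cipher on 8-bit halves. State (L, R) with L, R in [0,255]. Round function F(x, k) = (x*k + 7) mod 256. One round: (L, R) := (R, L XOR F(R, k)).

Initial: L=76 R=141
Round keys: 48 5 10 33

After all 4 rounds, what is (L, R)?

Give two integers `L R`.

Answer: 94 134

Derivation:
Round 1 (k=48): L=141 R=59
Round 2 (k=5): L=59 R=163
Round 3 (k=10): L=163 R=94
Round 4 (k=33): L=94 R=134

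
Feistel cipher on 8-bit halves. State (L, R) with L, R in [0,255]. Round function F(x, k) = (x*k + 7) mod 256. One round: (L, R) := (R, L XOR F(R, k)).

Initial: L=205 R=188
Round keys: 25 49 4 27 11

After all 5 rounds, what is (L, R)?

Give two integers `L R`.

Answer: 103 113

Derivation:
Round 1 (k=25): L=188 R=174
Round 2 (k=49): L=174 R=233
Round 3 (k=4): L=233 R=5
Round 4 (k=27): L=5 R=103
Round 5 (k=11): L=103 R=113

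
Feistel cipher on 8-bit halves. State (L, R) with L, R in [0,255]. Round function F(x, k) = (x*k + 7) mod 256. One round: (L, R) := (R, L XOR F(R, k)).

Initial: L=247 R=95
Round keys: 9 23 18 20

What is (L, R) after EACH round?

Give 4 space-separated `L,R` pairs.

Round 1 (k=9): L=95 R=169
Round 2 (k=23): L=169 R=105
Round 3 (k=18): L=105 R=192
Round 4 (k=20): L=192 R=110

Answer: 95,169 169,105 105,192 192,110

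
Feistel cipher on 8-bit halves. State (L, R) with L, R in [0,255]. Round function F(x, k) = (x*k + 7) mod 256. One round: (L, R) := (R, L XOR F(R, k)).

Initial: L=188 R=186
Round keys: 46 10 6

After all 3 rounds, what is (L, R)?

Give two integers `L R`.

Round 1 (k=46): L=186 R=207
Round 2 (k=10): L=207 R=167
Round 3 (k=6): L=167 R=62

Answer: 167 62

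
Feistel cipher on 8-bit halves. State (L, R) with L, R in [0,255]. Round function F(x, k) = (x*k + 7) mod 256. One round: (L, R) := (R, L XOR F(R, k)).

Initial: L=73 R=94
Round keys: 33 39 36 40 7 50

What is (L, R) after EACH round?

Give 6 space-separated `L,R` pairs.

Round 1 (k=33): L=94 R=108
Round 2 (k=39): L=108 R=37
Round 3 (k=36): L=37 R=87
Round 4 (k=40): L=87 R=186
Round 5 (k=7): L=186 R=74
Round 6 (k=50): L=74 R=193

Answer: 94,108 108,37 37,87 87,186 186,74 74,193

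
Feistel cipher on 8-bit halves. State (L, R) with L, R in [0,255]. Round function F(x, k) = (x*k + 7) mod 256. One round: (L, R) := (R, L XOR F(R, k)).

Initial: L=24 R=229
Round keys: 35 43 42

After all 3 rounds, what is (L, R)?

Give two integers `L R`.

Answer: 196 97

Derivation:
Round 1 (k=35): L=229 R=78
Round 2 (k=43): L=78 R=196
Round 3 (k=42): L=196 R=97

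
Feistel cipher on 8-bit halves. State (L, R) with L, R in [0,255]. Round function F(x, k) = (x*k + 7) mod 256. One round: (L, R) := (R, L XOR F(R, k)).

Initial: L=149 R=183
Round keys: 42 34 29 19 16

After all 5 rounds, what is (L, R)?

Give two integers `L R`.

Round 1 (k=42): L=183 R=152
Round 2 (k=34): L=152 R=128
Round 3 (k=29): L=128 R=31
Round 4 (k=19): L=31 R=212
Round 5 (k=16): L=212 R=88

Answer: 212 88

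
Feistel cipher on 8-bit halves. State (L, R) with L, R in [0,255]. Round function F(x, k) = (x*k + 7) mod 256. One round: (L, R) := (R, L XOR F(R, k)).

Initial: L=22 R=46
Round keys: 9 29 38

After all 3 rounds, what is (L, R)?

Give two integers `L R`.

Round 1 (k=9): L=46 R=179
Round 2 (k=29): L=179 R=96
Round 3 (k=38): L=96 R=244

Answer: 96 244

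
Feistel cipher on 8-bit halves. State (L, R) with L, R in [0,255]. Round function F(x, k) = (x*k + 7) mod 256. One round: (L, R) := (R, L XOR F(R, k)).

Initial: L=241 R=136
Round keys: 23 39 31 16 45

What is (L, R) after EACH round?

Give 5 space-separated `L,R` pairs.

Answer: 136,206 206,225 225,136 136,102 102,125

Derivation:
Round 1 (k=23): L=136 R=206
Round 2 (k=39): L=206 R=225
Round 3 (k=31): L=225 R=136
Round 4 (k=16): L=136 R=102
Round 5 (k=45): L=102 R=125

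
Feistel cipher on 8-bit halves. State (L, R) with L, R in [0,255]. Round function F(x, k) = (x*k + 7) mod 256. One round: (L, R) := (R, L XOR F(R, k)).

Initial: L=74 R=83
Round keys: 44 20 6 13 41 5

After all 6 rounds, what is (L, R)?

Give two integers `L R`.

Round 1 (k=44): L=83 R=1
Round 2 (k=20): L=1 R=72
Round 3 (k=6): L=72 R=182
Round 4 (k=13): L=182 R=13
Round 5 (k=41): L=13 R=170
Round 6 (k=5): L=170 R=84

Answer: 170 84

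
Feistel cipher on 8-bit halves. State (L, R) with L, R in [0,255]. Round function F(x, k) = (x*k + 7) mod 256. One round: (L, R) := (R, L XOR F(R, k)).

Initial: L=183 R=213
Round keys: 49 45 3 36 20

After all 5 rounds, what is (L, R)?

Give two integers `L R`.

Answer: 160 156

Derivation:
Round 1 (k=49): L=213 R=123
Round 2 (k=45): L=123 R=115
Round 3 (k=3): L=115 R=27
Round 4 (k=36): L=27 R=160
Round 5 (k=20): L=160 R=156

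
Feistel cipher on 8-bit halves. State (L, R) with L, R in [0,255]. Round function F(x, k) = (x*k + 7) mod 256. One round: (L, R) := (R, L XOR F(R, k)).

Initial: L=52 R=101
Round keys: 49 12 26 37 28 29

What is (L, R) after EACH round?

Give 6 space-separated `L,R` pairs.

Round 1 (k=49): L=101 R=104
Round 2 (k=12): L=104 R=130
Round 3 (k=26): L=130 R=83
Round 4 (k=37): L=83 R=132
Round 5 (k=28): L=132 R=36
Round 6 (k=29): L=36 R=159

Answer: 101,104 104,130 130,83 83,132 132,36 36,159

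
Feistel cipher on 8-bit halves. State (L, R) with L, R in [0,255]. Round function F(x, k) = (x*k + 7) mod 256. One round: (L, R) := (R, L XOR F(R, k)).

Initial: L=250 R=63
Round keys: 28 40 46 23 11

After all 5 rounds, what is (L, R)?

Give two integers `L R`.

Answer: 177 84

Derivation:
Round 1 (k=28): L=63 R=17
Round 2 (k=40): L=17 R=144
Round 3 (k=46): L=144 R=246
Round 4 (k=23): L=246 R=177
Round 5 (k=11): L=177 R=84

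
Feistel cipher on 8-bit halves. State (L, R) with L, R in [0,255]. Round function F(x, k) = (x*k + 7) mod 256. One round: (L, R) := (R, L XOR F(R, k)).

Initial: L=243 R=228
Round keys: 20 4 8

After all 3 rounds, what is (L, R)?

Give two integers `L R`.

Answer: 115 187

Derivation:
Round 1 (k=20): L=228 R=36
Round 2 (k=4): L=36 R=115
Round 3 (k=8): L=115 R=187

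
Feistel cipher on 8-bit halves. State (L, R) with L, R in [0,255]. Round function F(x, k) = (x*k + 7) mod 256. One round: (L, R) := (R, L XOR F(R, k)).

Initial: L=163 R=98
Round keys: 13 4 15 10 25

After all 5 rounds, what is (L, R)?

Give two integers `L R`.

Answer: 58 249

Derivation:
Round 1 (k=13): L=98 R=162
Round 2 (k=4): L=162 R=237
Round 3 (k=15): L=237 R=72
Round 4 (k=10): L=72 R=58
Round 5 (k=25): L=58 R=249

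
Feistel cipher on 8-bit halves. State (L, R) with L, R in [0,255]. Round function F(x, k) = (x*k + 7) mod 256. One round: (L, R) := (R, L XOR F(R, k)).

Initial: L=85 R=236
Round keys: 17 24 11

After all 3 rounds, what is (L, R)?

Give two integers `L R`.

Answer: 123 182

Derivation:
Round 1 (k=17): L=236 R=230
Round 2 (k=24): L=230 R=123
Round 3 (k=11): L=123 R=182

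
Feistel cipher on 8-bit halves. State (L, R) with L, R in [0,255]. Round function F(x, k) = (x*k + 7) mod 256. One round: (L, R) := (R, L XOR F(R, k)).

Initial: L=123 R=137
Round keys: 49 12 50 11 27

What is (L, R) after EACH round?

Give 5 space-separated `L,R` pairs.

Round 1 (k=49): L=137 R=59
Round 2 (k=12): L=59 R=66
Round 3 (k=50): L=66 R=208
Round 4 (k=11): L=208 R=181
Round 5 (k=27): L=181 R=206

Answer: 137,59 59,66 66,208 208,181 181,206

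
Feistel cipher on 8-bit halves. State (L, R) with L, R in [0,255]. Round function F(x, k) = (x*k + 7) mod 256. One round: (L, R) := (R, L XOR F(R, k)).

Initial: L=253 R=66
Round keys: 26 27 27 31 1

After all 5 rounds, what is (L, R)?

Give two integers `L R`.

Answer: 218 55

Derivation:
Round 1 (k=26): L=66 R=70
Round 2 (k=27): L=70 R=43
Round 3 (k=27): L=43 R=214
Round 4 (k=31): L=214 R=218
Round 5 (k=1): L=218 R=55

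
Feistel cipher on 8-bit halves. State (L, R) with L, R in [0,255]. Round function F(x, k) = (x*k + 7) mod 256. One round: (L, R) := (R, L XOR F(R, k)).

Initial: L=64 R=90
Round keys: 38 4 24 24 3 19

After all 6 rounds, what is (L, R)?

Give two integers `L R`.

Round 1 (k=38): L=90 R=35
Round 2 (k=4): L=35 R=201
Round 3 (k=24): L=201 R=252
Round 4 (k=24): L=252 R=110
Round 5 (k=3): L=110 R=173
Round 6 (k=19): L=173 R=176

Answer: 173 176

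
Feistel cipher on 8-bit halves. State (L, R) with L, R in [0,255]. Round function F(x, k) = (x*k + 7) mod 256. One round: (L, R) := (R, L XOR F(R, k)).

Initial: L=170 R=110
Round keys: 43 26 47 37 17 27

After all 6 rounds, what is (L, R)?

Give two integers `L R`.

Round 1 (k=43): L=110 R=43
Round 2 (k=26): L=43 R=11
Round 3 (k=47): L=11 R=39
Round 4 (k=37): L=39 R=161
Round 5 (k=17): L=161 R=159
Round 6 (k=27): L=159 R=109

Answer: 159 109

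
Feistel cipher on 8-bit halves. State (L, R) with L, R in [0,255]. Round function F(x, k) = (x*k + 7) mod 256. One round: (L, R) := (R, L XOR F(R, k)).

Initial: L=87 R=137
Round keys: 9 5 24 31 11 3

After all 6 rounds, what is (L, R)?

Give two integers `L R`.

Round 1 (k=9): L=137 R=143
Round 2 (k=5): L=143 R=91
Round 3 (k=24): L=91 R=0
Round 4 (k=31): L=0 R=92
Round 5 (k=11): L=92 R=251
Round 6 (k=3): L=251 R=164

Answer: 251 164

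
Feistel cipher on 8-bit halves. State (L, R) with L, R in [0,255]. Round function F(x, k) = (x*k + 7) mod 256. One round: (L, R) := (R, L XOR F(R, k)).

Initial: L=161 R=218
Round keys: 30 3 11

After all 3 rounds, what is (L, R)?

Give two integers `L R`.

Round 1 (k=30): L=218 R=50
Round 2 (k=3): L=50 R=71
Round 3 (k=11): L=71 R=38

Answer: 71 38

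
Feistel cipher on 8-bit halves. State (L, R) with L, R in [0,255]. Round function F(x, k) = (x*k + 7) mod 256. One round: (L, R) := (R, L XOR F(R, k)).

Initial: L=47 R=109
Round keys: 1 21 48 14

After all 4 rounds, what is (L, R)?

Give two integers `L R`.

Answer: 204 60

Derivation:
Round 1 (k=1): L=109 R=91
Round 2 (k=21): L=91 R=19
Round 3 (k=48): L=19 R=204
Round 4 (k=14): L=204 R=60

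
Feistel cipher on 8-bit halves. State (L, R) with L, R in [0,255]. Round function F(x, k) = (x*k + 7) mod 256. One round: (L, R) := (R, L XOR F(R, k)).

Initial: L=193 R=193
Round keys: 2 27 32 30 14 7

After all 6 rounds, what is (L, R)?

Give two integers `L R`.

Round 1 (k=2): L=193 R=72
Round 2 (k=27): L=72 R=94
Round 3 (k=32): L=94 R=143
Round 4 (k=30): L=143 R=151
Round 5 (k=14): L=151 R=198
Round 6 (k=7): L=198 R=230

Answer: 198 230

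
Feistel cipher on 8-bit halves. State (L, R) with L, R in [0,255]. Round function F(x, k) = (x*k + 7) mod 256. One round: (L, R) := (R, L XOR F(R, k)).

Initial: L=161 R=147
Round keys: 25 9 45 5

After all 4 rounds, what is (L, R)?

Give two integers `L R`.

Answer: 39 187

Derivation:
Round 1 (k=25): L=147 R=195
Round 2 (k=9): L=195 R=113
Round 3 (k=45): L=113 R=39
Round 4 (k=5): L=39 R=187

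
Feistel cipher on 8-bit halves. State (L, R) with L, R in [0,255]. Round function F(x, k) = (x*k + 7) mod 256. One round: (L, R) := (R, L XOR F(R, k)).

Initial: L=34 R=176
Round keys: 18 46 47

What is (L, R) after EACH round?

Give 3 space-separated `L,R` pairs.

Round 1 (k=18): L=176 R=69
Round 2 (k=46): L=69 R=221
Round 3 (k=47): L=221 R=223

Answer: 176,69 69,221 221,223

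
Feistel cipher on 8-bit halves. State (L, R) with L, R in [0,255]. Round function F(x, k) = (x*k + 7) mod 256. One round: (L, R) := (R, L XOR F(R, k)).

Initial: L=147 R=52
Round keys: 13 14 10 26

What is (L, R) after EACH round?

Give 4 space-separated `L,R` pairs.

Answer: 52,56 56,35 35,93 93,90

Derivation:
Round 1 (k=13): L=52 R=56
Round 2 (k=14): L=56 R=35
Round 3 (k=10): L=35 R=93
Round 4 (k=26): L=93 R=90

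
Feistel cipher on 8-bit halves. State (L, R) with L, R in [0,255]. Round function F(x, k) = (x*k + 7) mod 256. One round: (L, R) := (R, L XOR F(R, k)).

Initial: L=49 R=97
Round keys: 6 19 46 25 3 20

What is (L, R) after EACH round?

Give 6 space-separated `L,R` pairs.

Answer: 97,124 124,90 90,79 79,228 228,252 252,83

Derivation:
Round 1 (k=6): L=97 R=124
Round 2 (k=19): L=124 R=90
Round 3 (k=46): L=90 R=79
Round 4 (k=25): L=79 R=228
Round 5 (k=3): L=228 R=252
Round 6 (k=20): L=252 R=83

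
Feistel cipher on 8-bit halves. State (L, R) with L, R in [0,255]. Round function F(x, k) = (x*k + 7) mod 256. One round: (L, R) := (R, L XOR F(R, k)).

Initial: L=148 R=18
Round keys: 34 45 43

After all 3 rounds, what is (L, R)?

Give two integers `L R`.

Answer: 200 96

Derivation:
Round 1 (k=34): L=18 R=255
Round 2 (k=45): L=255 R=200
Round 3 (k=43): L=200 R=96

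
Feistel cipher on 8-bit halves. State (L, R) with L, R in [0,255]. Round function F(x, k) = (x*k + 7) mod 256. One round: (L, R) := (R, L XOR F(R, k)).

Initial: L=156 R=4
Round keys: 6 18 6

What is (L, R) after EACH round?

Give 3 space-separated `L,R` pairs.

Answer: 4,131 131,57 57,222

Derivation:
Round 1 (k=6): L=4 R=131
Round 2 (k=18): L=131 R=57
Round 3 (k=6): L=57 R=222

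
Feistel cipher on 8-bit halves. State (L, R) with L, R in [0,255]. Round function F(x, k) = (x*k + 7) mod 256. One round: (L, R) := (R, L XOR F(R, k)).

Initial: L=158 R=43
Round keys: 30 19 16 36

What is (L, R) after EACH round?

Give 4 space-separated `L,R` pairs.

Answer: 43,143 143,143 143,120 120,104

Derivation:
Round 1 (k=30): L=43 R=143
Round 2 (k=19): L=143 R=143
Round 3 (k=16): L=143 R=120
Round 4 (k=36): L=120 R=104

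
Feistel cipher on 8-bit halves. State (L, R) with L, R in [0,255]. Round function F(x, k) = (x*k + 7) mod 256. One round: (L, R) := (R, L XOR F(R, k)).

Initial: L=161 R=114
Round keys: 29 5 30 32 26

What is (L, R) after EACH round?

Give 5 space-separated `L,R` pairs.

Answer: 114,80 80,229 229,141 141,66 66,54

Derivation:
Round 1 (k=29): L=114 R=80
Round 2 (k=5): L=80 R=229
Round 3 (k=30): L=229 R=141
Round 4 (k=32): L=141 R=66
Round 5 (k=26): L=66 R=54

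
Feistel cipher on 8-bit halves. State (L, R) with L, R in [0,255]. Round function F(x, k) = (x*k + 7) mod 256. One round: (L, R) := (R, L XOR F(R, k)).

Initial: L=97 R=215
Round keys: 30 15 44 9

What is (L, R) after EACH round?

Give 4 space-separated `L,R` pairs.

Round 1 (k=30): L=215 R=88
Round 2 (k=15): L=88 R=248
Round 3 (k=44): L=248 R=255
Round 4 (k=9): L=255 R=6

Answer: 215,88 88,248 248,255 255,6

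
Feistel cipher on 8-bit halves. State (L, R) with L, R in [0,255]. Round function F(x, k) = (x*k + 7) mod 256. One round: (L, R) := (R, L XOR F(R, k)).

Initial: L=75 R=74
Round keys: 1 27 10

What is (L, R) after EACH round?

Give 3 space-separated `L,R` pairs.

Answer: 74,26 26,143 143,135

Derivation:
Round 1 (k=1): L=74 R=26
Round 2 (k=27): L=26 R=143
Round 3 (k=10): L=143 R=135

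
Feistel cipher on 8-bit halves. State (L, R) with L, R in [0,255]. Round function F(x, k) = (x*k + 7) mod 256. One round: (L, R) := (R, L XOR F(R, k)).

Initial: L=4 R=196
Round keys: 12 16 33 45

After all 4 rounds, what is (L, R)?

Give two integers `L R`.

Round 1 (k=12): L=196 R=51
Round 2 (k=16): L=51 R=243
Round 3 (k=33): L=243 R=105
Round 4 (k=45): L=105 R=143

Answer: 105 143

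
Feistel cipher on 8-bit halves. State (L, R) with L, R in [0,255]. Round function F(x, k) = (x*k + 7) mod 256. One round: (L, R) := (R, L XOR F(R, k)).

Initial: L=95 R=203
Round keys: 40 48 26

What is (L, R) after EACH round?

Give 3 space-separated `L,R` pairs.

Answer: 203,224 224,204 204,95

Derivation:
Round 1 (k=40): L=203 R=224
Round 2 (k=48): L=224 R=204
Round 3 (k=26): L=204 R=95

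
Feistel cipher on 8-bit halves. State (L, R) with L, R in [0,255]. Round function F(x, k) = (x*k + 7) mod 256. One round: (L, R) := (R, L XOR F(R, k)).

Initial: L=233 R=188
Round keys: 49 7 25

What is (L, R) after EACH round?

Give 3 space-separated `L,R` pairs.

Round 1 (k=49): L=188 R=234
Round 2 (k=7): L=234 R=209
Round 3 (k=25): L=209 R=154

Answer: 188,234 234,209 209,154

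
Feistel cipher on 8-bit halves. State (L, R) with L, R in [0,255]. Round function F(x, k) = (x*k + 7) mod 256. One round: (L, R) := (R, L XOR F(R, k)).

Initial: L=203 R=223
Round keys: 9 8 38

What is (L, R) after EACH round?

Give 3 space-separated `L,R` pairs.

Answer: 223,21 21,112 112,178

Derivation:
Round 1 (k=9): L=223 R=21
Round 2 (k=8): L=21 R=112
Round 3 (k=38): L=112 R=178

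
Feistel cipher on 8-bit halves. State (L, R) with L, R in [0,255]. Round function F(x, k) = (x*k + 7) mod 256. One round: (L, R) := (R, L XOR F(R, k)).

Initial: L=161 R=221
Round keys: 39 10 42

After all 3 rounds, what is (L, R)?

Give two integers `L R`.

Answer: 24 228

Derivation:
Round 1 (k=39): L=221 R=19
Round 2 (k=10): L=19 R=24
Round 3 (k=42): L=24 R=228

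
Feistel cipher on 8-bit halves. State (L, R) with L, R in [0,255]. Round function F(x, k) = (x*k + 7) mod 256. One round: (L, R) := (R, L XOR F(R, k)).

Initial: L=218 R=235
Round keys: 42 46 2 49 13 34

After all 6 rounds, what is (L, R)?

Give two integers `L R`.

Round 1 (k=42): L=235 R=79
Round 2 (k=46): L=79 R=210
Round 3 (k=2): L=210 R=228
Round 4 (k=49): L=228 R=121
Round 5 (k=13): L=121 R=200
Round 6 (k=34): L=200 R=238

Answer: 200 238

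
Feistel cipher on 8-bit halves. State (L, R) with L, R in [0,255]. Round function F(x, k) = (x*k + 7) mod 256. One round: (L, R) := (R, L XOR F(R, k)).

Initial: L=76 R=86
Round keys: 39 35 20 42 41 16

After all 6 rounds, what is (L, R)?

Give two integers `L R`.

Round 1 (k=39): L=86 R=109
Round 2 (k=35): L=109 R=184
Round 3 (k=20): L=184 R=10
Round 4 (k=42): L=10 R=19
Round 5 (k=41): L=19 R=24
Round 6 (k=16): L=24 R=148

Answer: 24 148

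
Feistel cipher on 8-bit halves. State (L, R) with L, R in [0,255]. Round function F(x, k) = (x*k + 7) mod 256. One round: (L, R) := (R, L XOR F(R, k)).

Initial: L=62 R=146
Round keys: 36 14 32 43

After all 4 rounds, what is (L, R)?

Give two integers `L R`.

Round 1 (k=36): L=146 R=177
Round 2 (k=14): L=177 R=39
Round 3 (k=32): L=39 R=86
Round 4 (k=43): L=86 R=94

Answer: 86 94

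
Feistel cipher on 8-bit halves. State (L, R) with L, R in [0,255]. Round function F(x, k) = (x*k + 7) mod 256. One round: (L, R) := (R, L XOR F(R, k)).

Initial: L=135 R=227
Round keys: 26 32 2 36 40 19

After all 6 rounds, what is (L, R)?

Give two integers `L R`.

Round 1 (k=26): L=227 R=146
Round 2 (k=32): L=146 R=164
Round 3 (k=2): L=164 R=221
Round 4 (k=36): L=221 R=191
Round 5 (k=40): L=191 R=2
Round 6 (k=19): L=2 R=146

Answer: 2 146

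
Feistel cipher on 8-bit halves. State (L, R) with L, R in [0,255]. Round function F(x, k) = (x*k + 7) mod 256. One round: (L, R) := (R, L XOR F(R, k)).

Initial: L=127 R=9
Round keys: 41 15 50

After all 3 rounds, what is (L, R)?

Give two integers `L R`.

Round 1 (k=41): L=9 R=7
Round 2 (k=15): L=7 R=121
Round 3 (k=50): L=121 R=174

Answer: 121 174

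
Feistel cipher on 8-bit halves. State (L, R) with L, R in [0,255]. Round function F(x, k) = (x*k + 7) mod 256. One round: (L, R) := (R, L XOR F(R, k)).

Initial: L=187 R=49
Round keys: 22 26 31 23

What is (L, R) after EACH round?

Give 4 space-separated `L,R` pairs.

Round 1 (k=22): L=49 R=134
Round 2 (k=26): L=134 R=146
Round 3 (k=31): L=146 R=51
Round 4 (k=23): L=51 R=14

Answer: 49,134 134,146 146,51 51,14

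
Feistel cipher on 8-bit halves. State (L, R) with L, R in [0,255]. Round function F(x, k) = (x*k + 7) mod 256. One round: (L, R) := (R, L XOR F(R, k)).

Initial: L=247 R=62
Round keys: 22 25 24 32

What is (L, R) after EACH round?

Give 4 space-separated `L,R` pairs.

Round 1 (k=22): L=62 R=172
Round 2 (k=25): L=172 R=237
Round 3 (k=24): L=237 R=147
Round 4 (k=32): L=147 R=138

Answer: 62,172 172,237 237,147 147,138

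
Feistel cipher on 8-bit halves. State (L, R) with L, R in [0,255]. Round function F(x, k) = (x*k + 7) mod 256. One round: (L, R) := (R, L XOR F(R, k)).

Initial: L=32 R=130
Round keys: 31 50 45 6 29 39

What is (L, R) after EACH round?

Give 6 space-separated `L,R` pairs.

Answer: 130,229 229,67 67,43 43,74 74,66 66,95

Derivation:
Round 1 (k=31): L=130 R=229
Round 2 (k=50): L=229 R=67
Round 3 (k=45): L=67 R=43
Round 4 (k=6): L=43 R=74
Round 5 (k=29): L=74 R=66
Round 6 (k=39): L=66 R=95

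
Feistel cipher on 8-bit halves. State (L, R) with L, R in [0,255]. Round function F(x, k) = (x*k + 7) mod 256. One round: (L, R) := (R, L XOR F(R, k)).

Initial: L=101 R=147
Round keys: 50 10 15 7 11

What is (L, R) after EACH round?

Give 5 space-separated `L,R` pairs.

Round 1 (k=50): L=147 R=216
Round 2 (k=10): L=216 R=228
Round 3 (k=15): L=228 R=187
Round 4 (k=7): L=187 R=192
Round 5 (k=11): L=192 R=252

Answer: 147,216 216,228 228,187 187,192 192,252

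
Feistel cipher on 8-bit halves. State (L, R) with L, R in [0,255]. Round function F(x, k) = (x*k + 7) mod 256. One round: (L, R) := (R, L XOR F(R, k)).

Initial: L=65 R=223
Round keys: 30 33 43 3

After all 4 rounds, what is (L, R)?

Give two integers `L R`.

Answer: 255 180

Derivation:
Round 1 (k=30): L=223 R=104
Round 2 (k=33): L=104 R=176
Round 3 (k=43): L=176 R=255
Round 4 (k=3): L=255 R=180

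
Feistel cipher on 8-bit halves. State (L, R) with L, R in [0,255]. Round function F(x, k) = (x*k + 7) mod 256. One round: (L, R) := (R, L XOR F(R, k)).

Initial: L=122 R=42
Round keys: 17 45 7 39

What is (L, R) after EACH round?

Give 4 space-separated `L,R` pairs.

Answer: 42,171 171,60 60,0 0,59

Derivation:
Round 1 (k=17): L=42 R=171
Round 2 (k=45): L=171 R=60
Round 3 (k=7): L=60 R=0
Round 4 (k=39): L=0 R=59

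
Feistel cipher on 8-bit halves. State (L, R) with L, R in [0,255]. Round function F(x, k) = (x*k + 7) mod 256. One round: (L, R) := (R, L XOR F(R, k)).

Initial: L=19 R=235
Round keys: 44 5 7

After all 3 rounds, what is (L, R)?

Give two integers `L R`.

Answer: 180 139

Derivation:
Round 1 (k=44): L=235 R=120
Round 2 (k=5): L=120 R=180
Round 3 (k=7): L=180 R=139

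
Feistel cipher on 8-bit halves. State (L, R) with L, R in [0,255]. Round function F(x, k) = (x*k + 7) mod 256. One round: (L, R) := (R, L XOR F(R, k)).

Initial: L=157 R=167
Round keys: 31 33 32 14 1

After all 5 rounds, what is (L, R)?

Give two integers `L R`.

Round 1 (k=31): L=167 R=221
Round 2 (k=33): L=221 R=35
Round 3 (k=32): L=35 R=186
Round 4 (k=14): L=186 R=16
Round 5 (k=1): L=16 R=173

Answer: 16 173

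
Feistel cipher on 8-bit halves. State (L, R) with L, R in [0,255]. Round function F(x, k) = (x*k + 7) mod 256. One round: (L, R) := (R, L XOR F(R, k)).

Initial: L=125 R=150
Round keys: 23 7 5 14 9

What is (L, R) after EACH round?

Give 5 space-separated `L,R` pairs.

Answer: 150,252 252,125 125,132 132,66 66,221

Derivation:
Round 1 (k=23): L=150 R=252
Round 2 (k=7): L=252 R=125
Round 3 (k=5): L=125 R=132
Round 4 (k=14): L=132 R=66
Round 5 (k=9): L=66 R=221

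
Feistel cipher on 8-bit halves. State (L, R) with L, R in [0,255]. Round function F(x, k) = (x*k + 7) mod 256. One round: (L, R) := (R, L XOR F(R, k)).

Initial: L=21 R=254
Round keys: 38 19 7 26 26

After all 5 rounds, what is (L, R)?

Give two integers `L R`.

Round 1 (k=38): L=254 R=174
Round 2 (k=19): L=174 R=15
Round 3 (k=7): L=15 R=222
Round 4 (k=26): L=222 R=156
Round 5 (k=26): L=156 R=1

Answer: 156 1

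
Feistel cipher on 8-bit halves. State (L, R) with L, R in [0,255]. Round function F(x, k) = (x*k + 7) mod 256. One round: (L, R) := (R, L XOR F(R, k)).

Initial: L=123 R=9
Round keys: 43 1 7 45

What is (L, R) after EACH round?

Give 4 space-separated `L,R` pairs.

Answer: 9,241 241,241 241,111 111,123

Derivation:
Round 1 (k=43): L=9 R=241
Round 2 (k=1): L=241 R=241
Round 3 (k=7): L=241 R=111
Round 4 (k=45): L=111 R=123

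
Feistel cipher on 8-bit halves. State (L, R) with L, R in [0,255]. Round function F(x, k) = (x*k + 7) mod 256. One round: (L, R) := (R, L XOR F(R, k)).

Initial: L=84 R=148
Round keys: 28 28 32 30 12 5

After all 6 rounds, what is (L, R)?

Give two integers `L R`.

Round 1 (k=28): L=148 R=99
Round 2 (k=28): L=99 R=79
Round 3 (k=32): L=79 R=132
Round 4 (k=30): L=132 R=48
Round 5 (k=12): L=48 R=195
Round 6 (k=5): L=195 R=230

Answer: 195 230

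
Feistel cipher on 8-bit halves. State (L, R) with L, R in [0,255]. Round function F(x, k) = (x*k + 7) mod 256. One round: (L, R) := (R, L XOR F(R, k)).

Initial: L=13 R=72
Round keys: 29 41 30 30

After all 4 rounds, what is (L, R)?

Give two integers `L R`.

Answer: 231 40

Derivation:
Round 1 (k=29): L=72 R=34
Round 2 (k=41): L=34 R=49
Round 3 (k=30): L=49 R=231
Round 4 (k=30): L=231 R=40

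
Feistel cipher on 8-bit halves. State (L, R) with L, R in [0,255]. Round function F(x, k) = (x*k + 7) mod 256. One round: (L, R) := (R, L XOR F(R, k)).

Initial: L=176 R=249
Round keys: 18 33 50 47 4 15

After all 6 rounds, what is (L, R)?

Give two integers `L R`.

Answer: 111 38

Derivation:
Round 1 (k=18): L=249 R=57
Round 2 (k=33): L=57 R=153
Round 3 (k=50): L=153 R=208
Round 4 (k=47): L=208 R=174
Round 5 (k=4): L=174 R=111
Round 6 (k=15): L=111 R=38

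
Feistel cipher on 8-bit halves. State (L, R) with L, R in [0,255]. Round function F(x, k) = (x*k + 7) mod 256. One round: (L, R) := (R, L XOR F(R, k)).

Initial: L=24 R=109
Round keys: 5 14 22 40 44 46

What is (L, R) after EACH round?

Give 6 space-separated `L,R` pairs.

Answer: 109,48 48,202 202,83 83,53 53,112 112,18

Derivation:
Round 1 (k=5): L=109 R=48
Round 2 (k=14): L=48 R=202
Round 3 (k=22): L=202 R=83
Round 4 (k=40): L=83 R=53
Round 5 (k=44): L=53 R=112
Round 6 (k=46): L=112 R=18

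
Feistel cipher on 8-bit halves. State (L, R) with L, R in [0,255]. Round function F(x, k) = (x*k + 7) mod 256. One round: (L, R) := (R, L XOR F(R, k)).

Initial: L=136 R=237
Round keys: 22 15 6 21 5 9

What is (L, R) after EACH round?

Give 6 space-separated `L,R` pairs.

Round 1 (k=22): L=237 R=237
Round 2 (k=15): L=237 R=7
Round 3 (k=6): L=7 R=220
Round 4 (k=21): L=220 R=20
Round 5 (k=5): L=20 R=183
Round 6 (k=9): L=183 R=98

Answer: 237,237 237,7 7,220 220,20 20,183 183,98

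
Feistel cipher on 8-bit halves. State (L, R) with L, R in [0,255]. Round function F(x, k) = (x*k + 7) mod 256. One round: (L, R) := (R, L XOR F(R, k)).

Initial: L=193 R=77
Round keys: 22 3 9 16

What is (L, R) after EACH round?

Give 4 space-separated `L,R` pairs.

Round 1 (k=22): L=77 R=100
Round 2 (k=3): L=100 R=126
Round 3 (k=9): L=126 R=17
Round 4 (k=16): L=17 R=105

Answer: 77,100 100,126 126,17 17,105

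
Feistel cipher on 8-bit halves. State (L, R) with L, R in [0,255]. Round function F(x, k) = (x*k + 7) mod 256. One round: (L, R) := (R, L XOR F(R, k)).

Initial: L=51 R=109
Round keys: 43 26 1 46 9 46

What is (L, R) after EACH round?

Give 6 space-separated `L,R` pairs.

Round 1 (k=43): L=109 R=101
Round 2 (k=26): L=101 R=36
Round 3 (k=1): L=36 R=78
Round 4 (k=46): L=78 R=47
Round 5 (k=9): L=47 R=224
Round 6 (k=46): L=224 R=104

Answer: 109,101 101,36 36,78 78,47 47,224 224,104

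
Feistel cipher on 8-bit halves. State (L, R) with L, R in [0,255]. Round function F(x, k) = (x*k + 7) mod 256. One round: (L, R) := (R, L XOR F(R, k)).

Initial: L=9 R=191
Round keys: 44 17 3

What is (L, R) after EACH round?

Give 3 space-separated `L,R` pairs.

Answer: 191,210 210,70 70,11

Derivation:
Round 1 (k=44): L=191 R=210
Round 2 (k=17): L=210 R=70
Round 3 (k=3): L=70 R=11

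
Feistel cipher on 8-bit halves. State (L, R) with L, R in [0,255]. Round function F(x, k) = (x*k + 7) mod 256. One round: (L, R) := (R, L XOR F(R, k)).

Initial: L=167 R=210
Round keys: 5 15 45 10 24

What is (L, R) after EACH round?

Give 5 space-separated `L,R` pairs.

Answer: 210,134 134,51 51,120 120,132 132,31

Derivation:
Round 1 (k=5): L=210 R=134
Round 2 (k=15): L=134 R=51
Round 3 (k=45): L=51 R=120
Round 4 (k=10): L=120 R=132
Round 5 (k=24): L=132 R=31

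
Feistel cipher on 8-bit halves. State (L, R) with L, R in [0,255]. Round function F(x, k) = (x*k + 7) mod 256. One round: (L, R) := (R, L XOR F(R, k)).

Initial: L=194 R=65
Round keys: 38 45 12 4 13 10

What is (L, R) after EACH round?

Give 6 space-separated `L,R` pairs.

Round 1 (k=38): L=65 R=111
Round 2 (k=45): L=111 R=203
Round 3 (k=12): L=203 R=228
Round 4 (k=4): L=228 R=92
Round 5 (k=13): L=92 R=87
Round 6 (k=10): L=87 R=49

Answer: 65,111 111,203 203,228 228,92 92,87 87,49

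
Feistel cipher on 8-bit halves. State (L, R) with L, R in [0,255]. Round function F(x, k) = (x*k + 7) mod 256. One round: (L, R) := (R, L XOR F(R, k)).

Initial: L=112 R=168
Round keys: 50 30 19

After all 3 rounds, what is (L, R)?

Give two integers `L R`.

Answer: 49 13

Derivation:
Round 1 (k=50): L=168 R=167
Round 2 (k=30): L=167 R=49
Round 3 (k=19): L=49 R=13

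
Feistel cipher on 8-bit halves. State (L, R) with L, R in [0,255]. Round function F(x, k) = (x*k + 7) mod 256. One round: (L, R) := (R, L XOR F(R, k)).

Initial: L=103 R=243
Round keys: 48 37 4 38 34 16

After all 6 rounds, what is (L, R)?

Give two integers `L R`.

Round 1 (k=48): L=243 R=240
Round 2 (k=37): L=240 R=68
Round 3 (k=4): L=68 R=231
Round 4 (k=38): L=231 R=21
Round 5 (k=34): L=21 R=54
Round 6 (k=16): L=54 R=114

Answer: 54 114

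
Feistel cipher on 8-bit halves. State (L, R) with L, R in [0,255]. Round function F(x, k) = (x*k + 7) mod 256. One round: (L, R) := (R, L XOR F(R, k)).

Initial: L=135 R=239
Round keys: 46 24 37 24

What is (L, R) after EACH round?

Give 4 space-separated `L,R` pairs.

Answer: 239,126 126,56 56,97 97,39

Derivation:
Round 1 (k=46): L=239 R=126
Round 2 (k=24): L=126 R=56
Round 3 (k=37): L=56 R=97
Round 4 (k=24): L=97 R=39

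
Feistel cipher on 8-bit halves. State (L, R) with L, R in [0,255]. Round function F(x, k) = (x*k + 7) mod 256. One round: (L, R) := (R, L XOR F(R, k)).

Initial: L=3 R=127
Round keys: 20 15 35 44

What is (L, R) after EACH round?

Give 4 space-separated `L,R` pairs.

Round 1 (k=20): L=127 R=240
Round 2 (k=15): L=240 R=104
Round 3 (k=35): L=104 R=207
Round 4 (k=44): L=207 R=243

Answer: 127,240 240,104 104,207 207,243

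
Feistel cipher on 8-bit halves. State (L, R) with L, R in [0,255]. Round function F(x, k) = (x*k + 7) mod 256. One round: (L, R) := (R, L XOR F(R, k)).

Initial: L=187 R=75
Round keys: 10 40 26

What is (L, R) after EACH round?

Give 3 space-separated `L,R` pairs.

Round 1 (k=10): L=75 R=78
Round 2 (k=40): L=78 R=124
Round 3 (k=26): L=124 R=209

Answer: 75,78 78,124 124,209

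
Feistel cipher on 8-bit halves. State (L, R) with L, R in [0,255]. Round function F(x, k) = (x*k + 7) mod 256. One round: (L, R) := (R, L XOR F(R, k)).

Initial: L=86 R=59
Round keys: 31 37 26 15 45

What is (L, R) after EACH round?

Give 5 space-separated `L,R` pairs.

Answer: 59,122 122,146 146,161 161,228 228,186

Derivation:
Round 1 (k=31): L=59 R=122
Round 2 (k=37): L=122 R=146
Round 3 (k=26): L=146 R=161
Round 4 (k=15): L=161 R=228
Round 5 (k=45): L=228 R=186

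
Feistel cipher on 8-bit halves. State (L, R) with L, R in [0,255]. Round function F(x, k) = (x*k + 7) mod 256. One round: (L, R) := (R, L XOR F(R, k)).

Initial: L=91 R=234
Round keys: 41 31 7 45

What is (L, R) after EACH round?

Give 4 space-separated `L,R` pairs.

Answer: 234,218 218,135 135,98 98,198

Derivation:
Round 1 (k=41): L=234 R=218
Round 2 (k=31): L=218 R=135
Round 3 (k=7): L=135 R=98
Round 4 (k=45): L=98 R=198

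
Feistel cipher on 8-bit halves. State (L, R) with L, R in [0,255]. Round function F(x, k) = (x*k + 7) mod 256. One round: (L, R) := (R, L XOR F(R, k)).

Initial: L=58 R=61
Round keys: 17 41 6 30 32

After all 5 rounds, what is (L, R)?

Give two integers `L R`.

Round 1 (k=17): L=61 R=46
Round 2 (k=41): L=46 R=88
Round 3 (k=6): L=88 R=57
Round 4 (k=30): L=57 R=237
Round 5 (k=32): L=237 R=158

Answer: 237 158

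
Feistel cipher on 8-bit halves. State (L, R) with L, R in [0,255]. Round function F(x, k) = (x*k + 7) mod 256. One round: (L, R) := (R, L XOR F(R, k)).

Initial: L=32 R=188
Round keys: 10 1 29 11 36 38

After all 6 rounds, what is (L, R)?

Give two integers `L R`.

Answer: 85 118

Derivation:
Round 1 (k=10): L=188 R=127
Round 2 (k=1): L=127 R=58
Round 3 (k=29): L=58 R=230
Round 4 (k=11): L=230 R=211
Round 5 (k=36): L=211 R=85
Round 6 (k=38): L=85 R=118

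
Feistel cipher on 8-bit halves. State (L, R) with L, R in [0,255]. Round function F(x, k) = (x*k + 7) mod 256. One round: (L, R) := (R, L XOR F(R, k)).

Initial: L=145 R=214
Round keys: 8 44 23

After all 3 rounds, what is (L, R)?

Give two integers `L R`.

Round 1 (k=8): L=214 R=38
Round 2 (k=44): L=38 R=89
Round 3 (k=23): L=89 R=32

Answer: 89 32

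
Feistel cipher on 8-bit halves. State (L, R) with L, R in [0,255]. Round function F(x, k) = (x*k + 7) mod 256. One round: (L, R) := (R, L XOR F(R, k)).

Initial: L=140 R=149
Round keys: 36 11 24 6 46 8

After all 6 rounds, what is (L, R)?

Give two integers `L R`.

Answer: 115 89

Derivation:
Round 1 (k=36): L=149 R=119
Round 2 (k=11): L=119 R=177
Round 3 (k=24): L=177 R=232
Round 4 (k=6): L=232 R=198
Round 5 (k=46): L=198 R=115
Round 6 (k=8): L=115 R=89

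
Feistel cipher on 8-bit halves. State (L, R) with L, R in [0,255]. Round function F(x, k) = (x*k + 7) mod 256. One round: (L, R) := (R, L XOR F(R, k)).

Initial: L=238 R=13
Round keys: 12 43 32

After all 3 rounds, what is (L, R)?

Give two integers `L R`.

Round 1 (k=12): L=13 R=77
Round 2 (k=43): L=77 R=251
Round 3 (k=32): L=251 R=42

Answer: 251 42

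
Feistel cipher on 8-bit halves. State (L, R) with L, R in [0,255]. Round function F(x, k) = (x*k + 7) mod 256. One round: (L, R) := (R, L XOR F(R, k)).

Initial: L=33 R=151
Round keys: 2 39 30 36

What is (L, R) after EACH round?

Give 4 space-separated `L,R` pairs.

Answer: 151,20 20,132 132,107 107,151

Derivation:
Round 1 (k=2): L=151 R=20
Round 2 (k=39): L=20 R=132
Round 3 (k=30): L=132 R=107
Round 4 (k=36): L=107 R=151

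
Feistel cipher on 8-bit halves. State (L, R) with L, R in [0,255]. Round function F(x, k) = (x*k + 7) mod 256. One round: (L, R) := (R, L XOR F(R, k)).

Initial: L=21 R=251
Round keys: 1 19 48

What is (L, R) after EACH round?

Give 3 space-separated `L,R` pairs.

Answer: 251,23 23,71 71,64

Derivation:
Round 1 (k=1): L=251 R=23
Round 2 (k=19): L=23 R=71
Round 3 (k=48): L=71 R=64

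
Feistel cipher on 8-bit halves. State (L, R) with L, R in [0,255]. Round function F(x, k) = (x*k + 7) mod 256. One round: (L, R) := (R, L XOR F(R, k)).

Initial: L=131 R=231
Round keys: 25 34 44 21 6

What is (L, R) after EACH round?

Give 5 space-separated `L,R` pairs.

Answer: 231,21 21,54 54,90 90,95 95,27

Derivation:
Round 1 (k=25): L=231 R=21
Round 2 (k=34): L=21 R=54
Round 3 (k=44): L=54 R=90
Round 4 (k=21): L=90 R=95
Round 5 (k=6): L=95 R=27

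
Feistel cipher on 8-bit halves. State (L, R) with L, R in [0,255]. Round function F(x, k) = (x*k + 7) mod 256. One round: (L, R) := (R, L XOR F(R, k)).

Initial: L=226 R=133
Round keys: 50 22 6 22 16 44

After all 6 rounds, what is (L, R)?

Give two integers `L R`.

Answer: 155 104

Derivation:
Round 1 (k=50): L=133 R=227
Round 2 (k=22): L=227 R=12
Round 3 (k=6): L=12 R=172
Round 4 (k=22): L=172 R=195
Round 5 (k=16): L=195 R=155
Round 6 (k=44): L=155 R=104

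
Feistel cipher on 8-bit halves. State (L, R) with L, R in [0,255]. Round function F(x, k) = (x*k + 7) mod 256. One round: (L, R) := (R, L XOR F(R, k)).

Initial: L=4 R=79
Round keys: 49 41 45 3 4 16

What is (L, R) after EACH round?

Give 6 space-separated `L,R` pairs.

Answer: 79,34 34,54 54,167 167,202 202,136 136,77

Derivation:
Round 1 (k=49): L=79 R=34
Round 2 (k=41): L=34 R=54
Round 3 (k=45): L=54 R=167
Round 4 (k=3): L=167 R=202
Round 5 (k=4): L=202 R=136
Round 6 (k=16): L=136 R=77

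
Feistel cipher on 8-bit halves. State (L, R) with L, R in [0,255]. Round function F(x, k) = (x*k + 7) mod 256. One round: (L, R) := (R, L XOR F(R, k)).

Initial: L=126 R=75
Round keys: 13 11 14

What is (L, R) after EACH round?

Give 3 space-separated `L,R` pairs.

Round 1 (k=13): L=75 R=168
Round 2 (k=11): L=168 R=116
Round 3 (k=14): L=116 R=247

Answer: 75,168 168,116 116,247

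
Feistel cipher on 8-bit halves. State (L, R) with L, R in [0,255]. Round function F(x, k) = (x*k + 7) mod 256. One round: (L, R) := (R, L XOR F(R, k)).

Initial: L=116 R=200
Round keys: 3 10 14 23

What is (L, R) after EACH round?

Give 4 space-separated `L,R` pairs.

Round 1 (k=3): L=200 R=43
Round 2 (k=10): L=43 R=125
Round 3 (k=14): L=125 R=246
Round 4 (k=23): L=246 R=92

Answer: 200,43 43,125 125,246 246,92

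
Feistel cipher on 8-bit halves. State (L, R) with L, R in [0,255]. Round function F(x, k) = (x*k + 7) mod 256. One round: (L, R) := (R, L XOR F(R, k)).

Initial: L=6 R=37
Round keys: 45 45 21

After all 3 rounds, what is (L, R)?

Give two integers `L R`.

Round 1 (k=45): L=37 R=142
Round 2 (k=45): L=142 R=216
Round 3 (k=21): L=216 R=49

Answer: 216 49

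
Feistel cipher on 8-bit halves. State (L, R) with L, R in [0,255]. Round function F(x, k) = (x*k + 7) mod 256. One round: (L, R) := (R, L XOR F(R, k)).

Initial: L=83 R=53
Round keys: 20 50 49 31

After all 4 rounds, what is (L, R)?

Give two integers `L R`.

Round 1 (k=20): L=53 R=120
Round 2 (k=50): L=120 R=66
Round 3 (k=49): L=66 R=209
Round 4 (k=31): L=209 R=20

Answer: 209 20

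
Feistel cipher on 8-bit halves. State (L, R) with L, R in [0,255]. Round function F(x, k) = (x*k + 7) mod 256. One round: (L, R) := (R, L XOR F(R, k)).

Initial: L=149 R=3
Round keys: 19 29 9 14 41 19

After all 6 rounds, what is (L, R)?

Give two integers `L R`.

Answer: 182 155

Derivation:
Round 1 (k=19): L=3 R=213
Round 2 (k=29): L=213 R=43
Round 3 (k=9): L=43 R=95
Round 4 (k=14): L=95 R=18
Round 5 (k=41): L=18 R=182
Round 6 (k=19): L=182 R=155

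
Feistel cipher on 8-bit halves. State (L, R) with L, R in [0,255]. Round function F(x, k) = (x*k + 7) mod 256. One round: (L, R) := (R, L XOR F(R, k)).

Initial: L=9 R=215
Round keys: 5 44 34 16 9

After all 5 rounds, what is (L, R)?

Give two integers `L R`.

Answer: 219 54

Derivation:
Round 1 (k=5): L=215 R=51
Round 2 (k=44): L=51 R=28
Round 3 (k=34): L=28 R=140
Round 4 (k=16): L=140 R=219
Round 5 (k=9): L=219 R=54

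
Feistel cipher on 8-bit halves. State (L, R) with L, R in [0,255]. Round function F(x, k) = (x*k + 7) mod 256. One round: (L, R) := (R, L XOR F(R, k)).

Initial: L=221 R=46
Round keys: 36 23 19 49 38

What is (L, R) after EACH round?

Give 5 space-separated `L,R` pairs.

Answer: 46,162 162,187 187,74 74,138 138,201

Derivation:
Round 1 (k=36): L=46 R=162
Round 2 (k=23): L=162 R=187
Round 3 (k=19): L=187 R=74
Round 4 (k=49): L=74 R=138
Round 5 (k=38): L=138 R=201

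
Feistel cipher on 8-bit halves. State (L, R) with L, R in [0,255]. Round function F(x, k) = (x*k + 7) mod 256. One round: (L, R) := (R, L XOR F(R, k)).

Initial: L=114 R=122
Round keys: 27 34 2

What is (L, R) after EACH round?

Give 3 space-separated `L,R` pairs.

Round 1 (k=27): L=122 R=151
Round 2 (k=34): L=151 R=111
Round 3 (k=2): L=111 R=114

Answer: 122,151 151,111 111,114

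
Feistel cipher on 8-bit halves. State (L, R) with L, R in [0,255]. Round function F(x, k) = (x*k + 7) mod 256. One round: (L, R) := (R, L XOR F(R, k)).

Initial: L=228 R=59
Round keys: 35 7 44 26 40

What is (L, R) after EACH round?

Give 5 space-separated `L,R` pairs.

Round 1 (k=35): L=59 R=252
Round 2 (k=7): L=252 R=208
Round 3 (k=44): L=208 R=59
Round 4 (k=26): L=59 R=213
Round 5 (k=40): L=213 R=116

Answer: 59,252 252,208 208,59 59,213 213,116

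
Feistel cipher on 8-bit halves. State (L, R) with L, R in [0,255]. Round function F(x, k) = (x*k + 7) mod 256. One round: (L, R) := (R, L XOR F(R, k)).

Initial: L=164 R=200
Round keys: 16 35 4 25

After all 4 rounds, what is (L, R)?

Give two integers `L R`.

Answer: 68 179

Derivation:
Round 1 (k=16): L=200 R=35
Round 2 (k=35): L=35 R=24
Round 3 (k=4): L=24 R=68
Round 4 (k=25): L=68 R=179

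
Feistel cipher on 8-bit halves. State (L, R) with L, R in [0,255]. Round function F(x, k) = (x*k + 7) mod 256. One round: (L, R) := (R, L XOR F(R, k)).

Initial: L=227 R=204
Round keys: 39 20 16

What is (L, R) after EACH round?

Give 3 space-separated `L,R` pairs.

Round 1 (k=39): L=204 R=248
Round 2 (k=20): L=248 R=171
Round 3 (k=16): L=171 R=79

Answer: 204,248 248,171 171,79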